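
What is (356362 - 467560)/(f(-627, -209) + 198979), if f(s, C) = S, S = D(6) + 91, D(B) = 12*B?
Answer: -55599/99571 ≈ -0.55839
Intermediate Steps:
S = 163 (S = 12*6 + 91 = 72 + 91 = 163)
f(s, C) = 163
(356362 - 467560)/(f(-627, -209) + 198979) = (356362 - 467560)/(163 + 198979) = -111198/199142 = -111198*1/199142 = -55599/99571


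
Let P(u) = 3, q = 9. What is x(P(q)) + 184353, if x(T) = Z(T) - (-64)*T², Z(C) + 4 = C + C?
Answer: 184931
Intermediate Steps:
Z(C) = -4 + 2*C (Z(C) = -4 + (C + C) = -4 + 2*C)
x(T) = -4 + 2*T + 64*T² (x(T) = (-4 + 2*T) - (-64)*T² = (-4 + 2*T) + 64*T² = -4 + 2*T + 64*T²)
x(P(q)) + 184353 = (-4 + 2*3 + 64*3²) + 184353 = (-4 + 6 + 64*9) + 184353 = (-4 + 6 + 576) + 184353 = 578 + 184353 = 184931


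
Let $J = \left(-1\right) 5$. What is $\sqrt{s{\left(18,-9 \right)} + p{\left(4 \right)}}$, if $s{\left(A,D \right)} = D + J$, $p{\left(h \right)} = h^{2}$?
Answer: $\sqrt{2} \approx 1.4142$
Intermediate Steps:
$J = -5$
$s{\left(A,D \right)} = -5 + D$ ($s{\left(A,D \right)} = D - 5 = -5 + D$)
$\sqrt{s{\left(18,-9 \right)} + p{\left(4 \right)}} = \sqrt{\left(-5 - 9\right) + 4^{2}} = \sqrt{-14 + 16} = \sqrt{2}$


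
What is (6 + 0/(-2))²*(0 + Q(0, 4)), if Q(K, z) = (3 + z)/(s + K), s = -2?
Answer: -126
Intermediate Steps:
Q(K, z) = (3 + z)/(-2 + K)
(6 + 0/(-2))²*(0 + Q(0, 4)) = (6 + 0/(-2))²*(0 + (3 + 4)/(-2 + 0)) = (6 + 0*(-½))²*(0 + 7/(-2)) = (6 + 0)²*(0 - ½*7) = 6²*(0 - 7/2) = 36*(-7/2) = -126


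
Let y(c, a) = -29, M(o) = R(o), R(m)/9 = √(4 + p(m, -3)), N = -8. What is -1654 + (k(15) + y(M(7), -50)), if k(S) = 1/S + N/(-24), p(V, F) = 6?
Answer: -8413/5 ≈ -1682.6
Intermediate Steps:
R(m) = 9*√10 (R(m) = 9*√(4 + 6) = 9*√10)
M(o) = 9*√10
k(S) = ⅓ + 1/S (k(S) = 1/S - 8/(-24) = 1/S - 8*(-1/24) = 1/S + ⅓ = ⅓ + 1/S)
-1654 + (k(15) + y(M(7), -50)) = -1654 + ((⅓)*(3 + 15)/15 - 29) = -1654 + ((⅓)*(1/15)*18 - 29) = -1654 + (⅖ - 29) = -1654 - 143/5 = -8413/5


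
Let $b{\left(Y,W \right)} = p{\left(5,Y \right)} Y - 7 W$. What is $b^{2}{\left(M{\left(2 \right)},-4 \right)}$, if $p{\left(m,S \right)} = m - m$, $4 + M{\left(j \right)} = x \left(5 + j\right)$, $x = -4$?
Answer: $784$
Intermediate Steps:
$M{\left(j \right)} = -24 - 4 j$ ($M{\left(j \right)} = -4 - 4 \left(5 + j\right) = -4 - \left(20 + 4 j\right) = -24 - 4 j$)
$p{\left(m,S \right)} = 0$
$b{\left(Y,W \right)} = - 7 W$ ($b{\left(Y,W \right)} = 0 Y - 7 W = 0 - 7 W = - 7 W$)
$b^{2}{\left(M{\left(2 \right)},-4 \right)} = \left(\left(-7\right) \left(-4\right)\right)^{2} = 28^{2} = 784$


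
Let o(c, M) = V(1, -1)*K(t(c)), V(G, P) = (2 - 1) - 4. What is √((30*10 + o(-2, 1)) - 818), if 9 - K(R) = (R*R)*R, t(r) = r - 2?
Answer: I*√737 ≈ 27.148*I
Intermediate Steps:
t(r) = -2 + r
V(G, P) = -3 (V(G, P) = 1 - 4 = -3)
K(R) = 9 - R³ (K(R) = 9 - R*R*R = 9 - R²*R = 9 - R³)
o(c, M) = -27 + 3*(-2 + c)³ (o(c, M) = -3*(9 - (-2 + c)³) = -27 + 3*(-2 + c)³)
√((30*10 + o(-2, 1)) - 818) = √((30*10 + (-27 + 3*(-2 - 2)³)) - 818) = √((300 + (-27 + 3*(-4)³)) - 818) = √((300 + (-27 + 3*(-64))) - 818) = √((300 + (-27 - 192)) - 818) = √((300 - 219) - 818) = √(81 - 818) = √(-737) = I*√737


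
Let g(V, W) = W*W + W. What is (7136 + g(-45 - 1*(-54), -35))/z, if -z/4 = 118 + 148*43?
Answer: -4163/12964 ≈ -0.32112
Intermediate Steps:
g(V, W) = W + W² (g(V, W) = W² + W = W + W²)
z = -25928 (z = -4*(118 + 148*43) = -4*(118 + 6364) = -4*6482 = -25928)
(7136 + g(-45 - 1*(-54), -35))/z = (7136 - 35*(1 - 35))/(-25928) = (7136 - 35*(-34))*(-1/25928) = (7136 + 1190)*(-1/25928) = 8326*(-1/25928) = -4163/12964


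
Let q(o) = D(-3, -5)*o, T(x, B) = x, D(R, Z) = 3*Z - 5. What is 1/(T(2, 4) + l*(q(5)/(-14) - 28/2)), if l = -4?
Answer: 7/206 ≈ 0.033981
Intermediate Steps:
D(R, Z) = -5 + 3*Z
q(o) = -20*o (q(o) = (-5 + 3*(-5))*o = (-5 - 15)*o = -20*o)
1/(T(2, 4) + l*(q(5)/(-14) - 28/2)) = 1/(2 - 4*(-20*5/(-14) - 28/2)) = 1/(2 - 4*(-100*(-1/14) - 28*½)) = 1/(2 - 4*(50/7 - 14)) = 1/(2 - 4*(-48/7)) = 1/(2 + 192/7) = 1/(206/7) = 7/206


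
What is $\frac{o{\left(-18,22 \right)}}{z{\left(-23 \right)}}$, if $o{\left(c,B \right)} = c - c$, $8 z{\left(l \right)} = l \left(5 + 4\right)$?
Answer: $0$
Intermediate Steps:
$z{\left(l \right)} = \frac{9 l}{8}$ ($z{\left(l \right)} = \frac{l \left(5 + 4\right)}{8} = \frac{l 9}{8} = \frac{9 l}{8}$)
$o{\left(c,B \right)} = 0$
$\frac{o{\left(-18,22 \right)}}{z{\left(-23 \right)}} = \frac{0}{\frac{9}{8} \left(-23\right)} = \frac{0}{- \frac{207}{8}} = 0 \left(- \frac{8}{207}\right) = 0$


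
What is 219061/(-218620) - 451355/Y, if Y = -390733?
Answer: 13080868387/85422048460 ≈ 0.15313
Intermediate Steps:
219061/(-218620) - 451355/Y = 219061/(-218620) - 451355/(-390733) = 219061*(-1/218620) - 451355*(-1/390733) = -219061/218620 + 451355/390733 = 13080868387/85422048460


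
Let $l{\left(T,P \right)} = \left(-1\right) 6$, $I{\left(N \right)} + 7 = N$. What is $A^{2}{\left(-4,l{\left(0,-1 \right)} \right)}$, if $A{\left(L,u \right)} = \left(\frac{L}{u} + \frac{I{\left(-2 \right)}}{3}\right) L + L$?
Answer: $\frac{256}{9} \approx 28.444$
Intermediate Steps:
$I{\left(N \right)} = -7 + N$
$l{\left(T,P \right)} = -6$
$A{\left(L,u \right)} = L + L \left(-3 + \frac{L}{u}\right)$ ($A{\left(L,u \right)} = \left(\frac{L}{u} + \frac{-7 - 2}{3}\right) L + L = \left(\frac{L}{u} - 3\right) L + L = \left(-3 + \frac{L}{u}\right) L + L = L \left(-3 + \frac{L}{u}\right) + L = L + L \left(-3 + \frac{L}{u}\right)$)
$A^{2}{\left(-4,l{\left(0,-1 \right)} \right)} = \left(- \frac{4 \left(-4 - -12\right)}{-6}\right)^{2} = \left(\left(-4\right) \left(- \frac{1}{6}\right) \left(-4 + 12\right)\right)^{2} = \left(\left(-4\right) \left(- \frac{1}{6}\right) 8\right)^{2} = \left(\frac{16}{3}\right)^{2} = \frac{256}{9}$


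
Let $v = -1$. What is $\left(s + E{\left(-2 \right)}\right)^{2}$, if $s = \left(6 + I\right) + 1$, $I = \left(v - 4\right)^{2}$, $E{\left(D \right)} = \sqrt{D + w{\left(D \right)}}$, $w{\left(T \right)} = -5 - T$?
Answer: $\left(32 + i \sqrt{5}\right)^{2} \approx 1019.0 + 143.11 i$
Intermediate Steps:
$E{\left(D \right)} = i \sqrt{5}$ ($E{\left(D \right)} = \sqrt{D - \left(5 + D\right)} = \sqrt{-5} = i \sqrt{5}$)
$I = 25$ ($I = \left(-1 - 4\right)^{2} = \left(-5\right)^{2} = 25$)
$s = 32$ ($s = \left(6 + 25\right) + 1 = 31 + 1 = 32$)
$\left(s + E{\left(-2 \right)}\right)^{2} = \left(32 + i \sqrt{5}\right)^{2}$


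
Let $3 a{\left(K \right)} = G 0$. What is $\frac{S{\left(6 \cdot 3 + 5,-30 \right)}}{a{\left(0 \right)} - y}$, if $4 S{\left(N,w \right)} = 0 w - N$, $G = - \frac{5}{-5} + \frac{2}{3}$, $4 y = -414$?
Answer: $- \frac{1}{18} \approx -0.055556$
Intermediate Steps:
$y = - \frac{207}{2}$ ($y = \frac{1}{4} \left(-414\right) = - \frac{207}{2} \approx -103.5$)
$G = \frac{5}{3}$ ($G = \left(-5\right) \left(- \frac{1}{5}\right) + 2 \cdot \frac{1}{3} = 1 + \frac{2}{3} = \frac{5}{3} \approx 1.6667$)
$a{\left(K \right)} = 0$ ($a{\left(K \right)} = \frac{\frac{5}{3} \cdot 0}{3} = \frac{1}{3} \cdot 0 = 0$)
$S{\left(N,w \right)} = - \frac{N}{4}$ ($S{\left(N,w \right)} = \frac{0 w - N}{4} = \frac{0 - N}{4} = \frac{\left(-1\right) N}{4} = - \frac{N}{4}$)
$\frac{S{\left(6 \cdot 3 + 5,-30 \right)}}{a{\left(0 \right)} - y} = \frac{\left(- \frac{1}{4}\right) \left(6 \cdot 3 + 5\right)}{0 - - \frac{207}{2}} = \frac{\left(- \frac{1}{4}\right) \left(18 + 5\right)}{0 + \frac{207}{2}} = \frac{\left(- \frac{1}{4}\right) 23}{\frac{207}{2}} = \left(- \frac{23}{4}\right) \frac{2}{207} = - \frac{1}{18}$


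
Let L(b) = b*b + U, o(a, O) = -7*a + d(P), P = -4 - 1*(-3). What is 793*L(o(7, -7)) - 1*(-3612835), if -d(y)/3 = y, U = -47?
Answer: 5253552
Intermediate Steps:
P = -1 (P = -4 + 3 = -1)
d(y) = -3*y
o(a, O) = 3 - 7*a (o(a, O) = -7*a - 3*(-1) = -7*a + 3 = 3 - 7*a)
L(b) = -47 + b² (L(b) = b*b - 47 = b² - 47 = -47 + b²)
793*L(o(7, -7)) - 1*(-3612835) = 793*(-47 + (3 - 7*7)²) - 1*(-3612835) = 793*(-47 + (3 - 49)²) + 3612835 = 793*(-47 + (-46)²) + 3612835 = 793*(-47 + 2116) + 3612835 = 793*2069 + 3612835 = 1640717 + 3612835 = 5253552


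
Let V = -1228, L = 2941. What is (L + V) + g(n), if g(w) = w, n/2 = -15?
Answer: 1683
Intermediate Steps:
n = -30 (n = 2*(-15) = -30)
(L + V) + g(n) = (2941 - 1228) - 30 = 1713 - 30 = 1683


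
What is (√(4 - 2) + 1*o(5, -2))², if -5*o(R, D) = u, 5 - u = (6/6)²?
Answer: 66/25 - 8*√2/5 ≈ 0.37726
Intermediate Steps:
u = 4 (u = 5 - (6/6)² = 5 - (6*(⅙))² = 5 - 1*1² = 5 - 1*1 = 5 - 1 = 4)
o(R, D) = -⅘ (o(R, D) = -⅕*4 = -⅘)
(√(4 - 2) + 1*o(5, -2))² = (√(4 - 2) + 1*(-⅘))² = (√2 - ⅘)² = (-⅘ + √2)²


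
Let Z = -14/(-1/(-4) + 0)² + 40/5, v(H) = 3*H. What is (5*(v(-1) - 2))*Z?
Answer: 5400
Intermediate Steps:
Z = -216 (Z = -14/(-1*(-¼) + 0)² + 40*(⅕) = -14/(¼ + 0)² + 8 = -14/((¼)²) + 8 = -14/1/16 + 8 = -14*16 + 8 = -224 + 8 = -216)
(5*(v(-1) - 2))*Z = (5*(3*(-1) - 2))*(-216) = (5*(-3 - 2))*(-216) = (5*(-5))*(-216) = -25*(-216) = 5400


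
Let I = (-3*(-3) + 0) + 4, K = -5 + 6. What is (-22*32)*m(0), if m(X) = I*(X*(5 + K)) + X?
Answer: 0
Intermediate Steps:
K = 1
I = 13 (I = (9 + 0) + 4 = 9 + 4 = 13)
m(X) = 79*X (m(X) = 13*(X*(5 + 1)) + X = 13*(X*6) + X = 13*(6*X) + X = 78*X + X = 79*X)
(-22*32)*m(0) = (-22*32)*(79*0) = -704*0 = 0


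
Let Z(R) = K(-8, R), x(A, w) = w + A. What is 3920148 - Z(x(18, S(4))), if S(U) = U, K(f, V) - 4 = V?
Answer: 3920122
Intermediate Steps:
K(f, V) = 4 + V
x(A, w) = A + w
Z(R) = 4 + R
3920148 - Z(x(18, S(4))) = 3920148 - (4 + (18 + 4)) = 3920148 - (4 + 22) = 3920148 - 1*26 = 3920148 - 26 = 3920122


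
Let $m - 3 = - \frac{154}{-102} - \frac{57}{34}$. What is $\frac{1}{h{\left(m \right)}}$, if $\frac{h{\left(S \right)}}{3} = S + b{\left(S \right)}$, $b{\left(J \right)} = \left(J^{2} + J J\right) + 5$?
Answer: $\frac{3}{215} \approx 0.013953$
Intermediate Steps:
$m = \frac{17}{6}$ ($m = 3 - \left(- \frac{77}{51} + \frac{57}{34}\right) = 3 - \frac{1}{6} = \frac{17}{6} \approx 2.8333$)
$b{\left(J \right)} = 5 + 2 J^{2}$ ($b{\left(J \right)} = \left(J^{2} + J^{2}\right) + 5 = 2 J^{2} + 5 = 5 + 2 J^{2}$)
$h{\left(S \right)} = 15 + 3 S + 6 S^{2}$ ($h{\left(S \right)} = 3 \left(S + \left(5 + 2 S^{2}\right)\right) = 3 \left(5 + S + 2 S^{2}\right) = 15 + 3 S + 6 S^{2}$)
$\frac{1}{h{\left(m \right)}} = \frac{1}{15 + 3 \cdot \frac{17}{6} + 6 \left(\frac{17}{6}\right)^{2}} = \frac{1}{15 + \frac{17}{2} + 6 \cdot \frac{289}{36}} = \frac{1}{15 + \frac{17}{2} + \frac{289}{6}} = \frac{1}{\frac{215}{3}} = \frac{3}{215}$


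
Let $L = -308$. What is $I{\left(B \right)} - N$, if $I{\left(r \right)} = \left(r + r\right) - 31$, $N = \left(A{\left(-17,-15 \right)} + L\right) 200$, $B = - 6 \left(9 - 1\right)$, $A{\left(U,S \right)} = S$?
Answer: $64473$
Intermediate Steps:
$B = -48$ ($B = \left(-6\right) 8 = -48$)
$N = -64600$ ($N = \left(-15 - 308\right) 200 = \left(-323\right) 200 = -64600$)
$I{\left(r \right)} = -31 + 2 r$ ($I{\left(r \right)} = 2 r - 31 = -31 + 2 r$)
$I{\left(B \right)} - N = \left(-31 + 2 \left(-48\right)\right) - -64600 = \left(-31 - 96\right) + 64600 = -127 + 64600 = 64473$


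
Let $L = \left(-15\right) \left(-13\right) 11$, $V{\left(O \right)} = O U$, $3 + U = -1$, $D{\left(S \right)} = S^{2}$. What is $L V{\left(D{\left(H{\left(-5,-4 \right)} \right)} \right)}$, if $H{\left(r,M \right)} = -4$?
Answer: $-137280$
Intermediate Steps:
$U = -4$ ($U = -3 - 1 = -4$)
$V{\left(O \right)} = - 4 O$ ($V{\left(O \right)} = O \left(-4\right) = - 4 O$)
$L = 2145$ ($L = 195 \cdot 11 = 2145$)
$L V{\left(D{\left(H{\left(-5,-4 \right)} \right)} \right)} = 2145 \left(- 4 \left(-4\right)^{2}\right) = 2145 \left(\left(-4\right) 16\right) = 2145 \left(-64\right) = -137280$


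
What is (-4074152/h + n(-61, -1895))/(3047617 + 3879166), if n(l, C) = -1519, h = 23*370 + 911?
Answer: -18384651/65257222643 ≈ -0.00028173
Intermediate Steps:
h = 9421 (h = 8510 + 911 = 9421)
(-4074152/h + n(-61, -1895))/(3047617 + 3879166) = (-4074152/9421 - 1519)/(3047617 + 3879166) = (-4074152*1/9421 - 1519)/6926783 = (-4074152/9421 - 1519)*(1/6926783) = -18384651/9421*1/6926783 = -18384651/65257222643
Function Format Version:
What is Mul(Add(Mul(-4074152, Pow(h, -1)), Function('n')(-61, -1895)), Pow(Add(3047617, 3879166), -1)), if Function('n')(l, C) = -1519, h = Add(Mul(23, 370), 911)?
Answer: Rational(-18384651, 65257222643) ≈ -0.00028173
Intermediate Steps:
h = 9421 (h = Add(8510, 911) = 9421)
Mul(Add(Mul(-4074152, Pow(h, -1)), Function('n')(-61, -1895)), Pow(Add(3047617, 3879166), -1)) = Mul(Add(Mul(-4074152, Pow(9421, -1)), -1519), Pow(Add(3047617, 3879166), -1)) = Mul(Add(Mul(-4074152, Rational(1, 9421)), -1519), Pow(6926783, -1)) = Mul(Add(Rational(-4074152, 9421), -1519), Rational(1, 6926783)) = Mul(Rational(-18384651, 9421), Rational(1, 6926783)) = Rational(-18384651, 65257222643)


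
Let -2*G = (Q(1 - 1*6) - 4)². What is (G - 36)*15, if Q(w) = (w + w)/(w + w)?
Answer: -1215/2 ≈ -607.50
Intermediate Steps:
Q(w) = 1 (Q(w) = (2*w)/((2*w)) = (2*w)*(1/(2*w)) = 1)
G = -9/2 (G = -(1 - 4)²/2 = -½*(-3)² = -½*9 = -9/2 ≈ -4.5000)
(G - 36)*15 = (-9/2 - 36)*15 = -81/2*15 = -1215/2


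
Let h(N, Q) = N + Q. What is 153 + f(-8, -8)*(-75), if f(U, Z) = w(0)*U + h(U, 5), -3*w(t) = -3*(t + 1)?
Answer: 978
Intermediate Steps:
w(t) = 1 + t (w(t) = -(-1)*(t + 1) = -(-1)*(1 + t) = -(-3 - 3*t)/3 = 1 + t)
f(U, Z) = 5 + 2*U (f(U, Z) = (1 + 0)*U + (U + 5) = 1*U + (5 + U) = U + (5 + U) = 5 + 2*U)
153 + f(-8, -8)*(-75) = 153 + (5 + 2*(-8))*(-75) = 153 + (5 - 16)*(-75) = 153 - 11*(-75) = 153 + 825 = 978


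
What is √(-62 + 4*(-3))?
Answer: I*√74 ≈ 8.6023*I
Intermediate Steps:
√(-62 + 4*(-3)) = √(-62 - 12) = √(-74) = I*√74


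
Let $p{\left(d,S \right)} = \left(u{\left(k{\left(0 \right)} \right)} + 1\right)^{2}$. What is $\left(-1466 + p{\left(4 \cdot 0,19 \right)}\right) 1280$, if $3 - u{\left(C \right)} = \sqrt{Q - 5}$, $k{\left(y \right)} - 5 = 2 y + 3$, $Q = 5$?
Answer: $-1856000$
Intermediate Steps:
$k{\left(y \right)} = 8 + 2 y$ ($k{\left(y \right)} = 5 + \left(2 y + 3\right) = 5 + \left(3 + 2 y\right) = 8 + 2 y$)
$u{\left(C \right)} = 3$ ($u{\left(C \right)} = 3 - \sqrt{5 - 5} = 3 - \sqrt{0} = 3 - 0 = 3 + 0 = 3$)
$p{\left(d,S \right)} = 16$ ($p{\left(d,S \right)} = \left(3 + 1\right)^{2} = 4^{2} = 16$)
$\left(-1466 + p{\left(4 \cdot 0,19 \right)}\right) 1280 = \left(-1466 + 16\right) 1280 = \left(-1450\right) 1280 = -1856000$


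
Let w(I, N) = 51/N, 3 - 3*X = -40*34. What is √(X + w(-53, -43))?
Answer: 2*√1885206/129 ≈ 21.287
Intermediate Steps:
X = 1363/3 (X = 1 - (-40)*34/3 = 1 - ⅓*(-1360) = 1 + 1360/3 = 1363/3 ≈ 454.33)
√(X + w(-53, -43)) = √(1363/3 + 51/(-43)) = √(1363/3 + 51*(-1/43)) = √(1363/3 - 51/43) = √(58456/129) = 2*√1885206/129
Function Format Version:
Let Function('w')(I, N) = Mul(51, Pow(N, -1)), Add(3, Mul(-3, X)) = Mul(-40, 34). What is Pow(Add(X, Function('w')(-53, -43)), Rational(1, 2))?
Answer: Mul(Rational(2, 129), Pow(1885206, Rational(1, 2))) ≈ 21.287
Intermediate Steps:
X = Rational(1363, 3) (X = Add(1, Mul(Rational(-1, 3), Mul(-40, 34))) = Add(1, Mul(Rational(-1, 3), -1360)) = Add(1, Rational(1360, 3)) = Rational(1363, 3) ≈ 454.33)
Pow(Add(X, Function('w')(-53, -43)), Rational(1, 2)) = Pow(Add(Rational(1363, 3), Mul(51, Pow(-43, -1))), Rational(1, 2)) = Pow(Add(Rational(1363, 3), Mul(51, Rational(-1, 43))), Rational(1, 2)) = Pow(Add(Rational(1363, 3), Rational(-51, 43)), Rational(1, 2)) = Pow(Rational(58456, 129), Rational(1, 2)) = Mul(Rational(2, 129), Pow(1885206, Rational(1, 2)))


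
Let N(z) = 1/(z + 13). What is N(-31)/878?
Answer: -1/15804 ≈ -6.3275e-5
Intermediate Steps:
N(z) = 1/(13 + z)
N(-31)/878 = 1/((13 - 31)*878) = (1/878)/(-18) = -1/18*1/878 = -1/15804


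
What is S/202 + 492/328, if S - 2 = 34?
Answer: 339/202 ≈ 1.6782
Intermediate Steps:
S = 36 (S = 2 + 34 = 36)
S/202 + 492/328 = 36/202 + 492/328 = 36*(1/202) + 492*(1/328) = 18/101 + 3/2 = 339/202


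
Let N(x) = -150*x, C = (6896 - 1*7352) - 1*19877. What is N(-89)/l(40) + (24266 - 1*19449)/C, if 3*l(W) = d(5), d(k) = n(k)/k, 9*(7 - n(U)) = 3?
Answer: 1221495341/40666 ≈ 30037.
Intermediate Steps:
n(U) = 20/3 (n(U) = 7 - ⅑*3 = 7 - ⅓ = 20/3)
d(k) = 20/(3*k)
l(W) = 4/9 (l(W) = ((20/3)/5)/3 = ((20/3)*(⅕))/3 = (⅓)*(4/3) = 4/9)
C = -20333 (C = (6896 - 7352) - 19877 = -456 - 19877 = -20333)
N(-89)/l(40) + (24266 - 1*19449)/C = (-150*(-89))/(4/9) + (24266 - 1*19449)/(-20333) = 13350*(9/4) + (24266 - 19449)*(-1/20333) = 60075/2 + 4817*(-1/20333) = 60075/2 - 4817/20333 = 1221495341/40666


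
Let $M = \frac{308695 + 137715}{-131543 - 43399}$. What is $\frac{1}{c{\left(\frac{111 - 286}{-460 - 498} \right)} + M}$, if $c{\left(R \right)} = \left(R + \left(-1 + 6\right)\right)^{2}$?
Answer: $\frac{80277734844}{1951417788355} \approx 0.041138$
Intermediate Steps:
$c{\left(R \right)} = \left(5 + R\right)^{2}$ ($c{\left(R \right)} = \left(R + 5\right)^{2} = \left(5 + R\right)^{2}$)
$M = - \frac{223205}{87471}$ ($M = \frac{446410}{-174942} = 446410 \left(- \frac{1}{174942}\right) = - \frac{223205}{87471} \approx -2.5518$)
$\frac{1}{c{\left(\frac{111 - 286}{-460 - 498} \right)} + M} = \frac{1}{\left(5 + \frac{111 - 286}{-460 - 498}\right)^{2} - \frac{223205}{87471}} = \frac{1}{\left(5 - \frac{175}{-958}\right)^{2} - \frac{223205}{87471}} = \frac{1}{\left(5 - - \frac{175}{958}\right)^{2} - \frac{223205}{87471}} = \frac{1}{\left(5 + \frac{175}{958}\right)^{2} - \frac{223205}{87471}} = \frac{1}{\left(\frac{4965}{958}\right)^{2} - \frac{223205}{87471}} = \frac{1}{\frac{24651225}{917764} - \frac{223205}{87471}} = \frac{1}{\frac{1951417788355}{80277734844}} = \frac{80277734844}{1951417788355}$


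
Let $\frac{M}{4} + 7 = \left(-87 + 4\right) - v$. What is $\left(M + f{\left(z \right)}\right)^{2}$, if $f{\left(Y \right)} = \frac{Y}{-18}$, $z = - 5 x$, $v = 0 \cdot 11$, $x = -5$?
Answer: $\frac{42315025}{324} \approx 1.306 \cdot 10^{5}$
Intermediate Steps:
$v = 0$
$z = 25$ ($z = \left(-5\right) \left(-5\right) = 25$)
$f{\left(Y \right)} = - \frac{Y}{18}$ ($f{\left(Y \right)} = Y \left(- \frac{1}{18}\right) = - \frac{Y}{18}$)
$M = -360$ ($M = -28 + 4 \left(\left(-87 + 4\right) - 0\right) = -28 + 4 \left(-83 + 0\right) = -28 + 4 \left(-83\right) = -28 - 332 = -360$)
$\left(M + f{\left(z \right)}\right)^{2} = \left(-360 - \frac{25}{18}\right)^{2} = \left(- \frac{6505}{18}\right)^{2} = \frac{42315025}{324}$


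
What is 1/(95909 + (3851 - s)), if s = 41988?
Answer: 1/57772 ≈ 1.7309e-5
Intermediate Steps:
1/(95909 + (3851 - s)) = 1/(95909 + (3851 - 1*41988)) = 1/(95909 + (3851 - 41988)) = 1/(95909 - 38137) = 1/57772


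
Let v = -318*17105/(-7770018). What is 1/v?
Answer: 1295003/906565 ≈ 1.4285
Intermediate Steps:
v = 906565/1295003 (v = -5439390*(-1/7770018) = 906565/1295003 ≈ 0.70005)
1/v = 1/(906565/1295003) = 1295003/906565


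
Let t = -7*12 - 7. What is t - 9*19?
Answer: -262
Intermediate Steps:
t = -91 (t = -84 - 7 = -91)
t - 9*19 = -91 - 9*19 = -91 - 171 = -262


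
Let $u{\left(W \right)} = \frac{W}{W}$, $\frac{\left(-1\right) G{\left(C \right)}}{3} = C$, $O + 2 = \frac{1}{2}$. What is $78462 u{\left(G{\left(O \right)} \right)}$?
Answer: $78462$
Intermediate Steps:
$O = - \frac{3}{2}$ ($O = -2 + \frac{1}{2} = - \frac{3}{2} \approx -1.5$)
$G{\left(C \right)} = - 3 C$
$u{\left(W \right)} = 1$
$78462 u{\left(G{\left(O \right)} \right)} = 78462 \cdot 1 = 78462$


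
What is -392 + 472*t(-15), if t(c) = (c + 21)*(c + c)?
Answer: -85352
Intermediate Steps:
t(c) = 2*c*(21 + c) (t(c) = (21 + c)*(2*c) = 2*c*(21 + c))
-392 + 472*t(-15) = -392 + 472*(2*(-15)*(21 - 15)) = -392 + 472*(2*(-15)*6) = -392 + 472*(-180) = -392 - 84960 = -85352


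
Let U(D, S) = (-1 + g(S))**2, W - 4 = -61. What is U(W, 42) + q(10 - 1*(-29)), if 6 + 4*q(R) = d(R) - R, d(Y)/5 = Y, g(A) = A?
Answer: 3437/2 ≈ 1718.5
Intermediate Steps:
d(Y) = 5*Y
W = -57 (W = 4 - 61 = -57)
q(R) = -3/2 + R (q(R) = -3/2 + (5*R - R)/4 = -3/2 + (4*R)/4 = -3/2 + R)
U(D, S) = (-1 + S)**2
U(W, 42) + q(10 - 1*(-29)) = (-1 + 42)**2 + (-3/2 + (10 - 1*(-29))) = 41**2 + (-3/2 + (10 + 29)) = 1681 + (-3/2 + 39) = 1681 + 75/2 = 3437/2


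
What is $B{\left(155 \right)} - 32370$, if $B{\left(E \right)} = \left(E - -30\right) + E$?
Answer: $-32030$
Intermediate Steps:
$B{\left(E \right)} = 30 + 2 E$ ($B{\left(E \right)} = \left(E + 30\right) + E = \left(30 + E\right) + E = 30 + 2 E$)
$B{\left(155 \right)} - 32370 = \left(30 + 2 \cdot 155\right) - 32370 = \left(30 + 310\right) - 32370 = 340 - 32370 = -32030$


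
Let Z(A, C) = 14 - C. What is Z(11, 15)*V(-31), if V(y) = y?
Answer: 31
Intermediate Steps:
Z(11, 15)*V(-31) = (14 - 1*15)*(-31) = (14 - 15)*(-31) = -1*(-31) = 31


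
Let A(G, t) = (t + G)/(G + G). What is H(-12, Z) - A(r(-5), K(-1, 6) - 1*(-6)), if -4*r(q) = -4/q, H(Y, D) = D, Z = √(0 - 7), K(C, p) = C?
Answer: 12 + I*√7 ≈ 12.0 + 2.6458*I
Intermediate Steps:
Z = I*√7 (Z = √(-7) = I*√7 ≈ 2.6458*I)
r(q) = 1/q (r(q) = -(-1)/q = 1/q)
A(G, t) = (G + t)/(2*G) (A(G, t) = (G + t)/((2*G)) = (G + t)*(1/(2*G)) = (G + t)/(2*G))
H(-12, Z) - A(r(-5), K(-1, 6) - 1*(-6)) = I*√7 - (1/(-5) + (-1 - 1*(-6)))/(2*(1/(-5))) = I*√7 - (-⅕ + (-1 + 6))/(2*(-⅕)) = I*√7 - (-5)*(-⅕ + 5)/2 = I*√7 - (-5)*24/(2*5) = I*√7 - 1*(-12) = I*√7 + 12 = 12 + I*√7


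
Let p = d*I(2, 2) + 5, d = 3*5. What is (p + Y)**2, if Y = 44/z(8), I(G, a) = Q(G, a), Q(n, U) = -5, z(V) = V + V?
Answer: 72361/16 ≈ 4522.6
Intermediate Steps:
z(V) = 2*V
I(G, a) = -5
d = 15
p = -70 (p = 15*(-5) + 5 = -75 + 5 = -70)
Y = 11/4 (Y = 44/((2*8)) = 44/16 = 44*(1/16) = 11/4 ≈ 2.7500)
(p + Y)**2 = (-70 + 11/4)**2 = (-269/4)**2 = 72361/16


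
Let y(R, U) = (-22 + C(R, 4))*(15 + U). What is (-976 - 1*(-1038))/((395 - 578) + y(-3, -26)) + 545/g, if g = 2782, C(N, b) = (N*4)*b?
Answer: 492399/1633034 ≈ 0.30152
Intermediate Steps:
C(N, b) = 4*N*b (C(N, b) = (4*N)*b = 4*N*b)
y(R, U) = (-22 + 16*R)*(15 + U) (y(R, U) = (-22 + 4*R*4)*(15 + U) = (-22 + 16*R)*(15 + U))
(-976 - 1*(-1038))/((395 - 578) + y(-3, -26)) + 545/g = (-976 - 1*(-1038))/((395 - 578) + (-330 - 22*(-26) + 240*(-3) + 16*(-3)*(-26))) + 545/2782 = (-976 + 1038)/(-183 + (-330 + 572 - 720 + 1248)) + 545*(1/2782) = 62/(-183 + 770) + 545/2782 = 62/587 + 545/2782 = 492399/1633034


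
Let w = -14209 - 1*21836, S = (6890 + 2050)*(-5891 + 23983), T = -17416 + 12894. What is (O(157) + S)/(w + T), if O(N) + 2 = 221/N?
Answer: -25393569267/6369019 ≈ -3987.0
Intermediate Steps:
T = -4522
O(N) = -2 + 221/N
S = 161742480 (S = 8940*18092 = 161742480)
w = -36045 (w = -14209 - 21836 = -36045)
(O(157) + S)/(w + T) = ((-2 + 221/157) + 161742480)/(-36045 - 4522) = ((-2 + 221*(1/157)) + 161742480)/(-40567) = ((-2 + 221/157) + 161742480)*(-1/40567) = (-93/157 + 161742480)*(-1/40567) = (25393569267/157)*(-1/40567) = -25393569267/6369019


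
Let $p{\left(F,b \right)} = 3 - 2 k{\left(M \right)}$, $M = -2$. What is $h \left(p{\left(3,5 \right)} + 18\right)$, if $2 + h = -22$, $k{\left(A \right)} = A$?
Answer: $-600$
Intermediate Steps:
$p{\left(F,b \right)} = 7$ ($p{\left(F,b \right)} = 3 - -4 = 3 + 4 = 7$)
$h = -24$ ($h = -2 - 22 = -24$)
$h \left(p{\left(3,5 \right)} + 18\right) = - 24 \left(7 + 18\right) = \left(-24\right) 25 = -600$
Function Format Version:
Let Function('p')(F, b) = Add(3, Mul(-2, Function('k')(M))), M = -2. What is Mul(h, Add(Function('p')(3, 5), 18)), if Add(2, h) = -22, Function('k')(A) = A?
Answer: -600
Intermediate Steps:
Function('p')(F, b) = 7 (Function('p')(F, b) = Add(3, Mul(-2, -2)) = Add(3, 4) = 7)
h = -24 (h = Add(-2, -22) = -24)
Mul(h, Add(Function('p')(3, 5), 18)) = Mul(-24, Add(7, 18)) = Mul(-24, 25) = -600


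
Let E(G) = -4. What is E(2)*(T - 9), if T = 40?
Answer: -124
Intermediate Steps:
E(2)*(T - 9) = -4*(40 - 9) = -4*31 = -124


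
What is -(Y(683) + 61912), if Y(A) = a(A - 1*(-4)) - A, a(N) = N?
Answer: -61916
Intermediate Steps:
Y(A) = 4 (Y(A) = (A - 1*(-4)) - A = (A + 4) - A = (4 + A) - A = 4)
-(Y(683) + 61912) = -(4 + 61912) = -1*61916 = -61916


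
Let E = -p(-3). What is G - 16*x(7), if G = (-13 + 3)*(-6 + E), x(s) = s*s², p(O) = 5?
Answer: -5378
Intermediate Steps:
x(s) = s³
E = -5 (E = -1*5 = -5)
G = 110 (G = (-13 + 3)*(-6 - 5) = -10*(-11) = 110)
G - 16*x(7) = 110 - 16*7³ = 110 - 16*343 = 110 - 5488 = -5378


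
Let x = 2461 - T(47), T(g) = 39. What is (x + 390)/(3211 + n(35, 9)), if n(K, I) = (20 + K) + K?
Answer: 2812/3301 ≈ 0.85186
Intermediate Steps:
n(K, I) = 20 + 2*K
x = 2422 (x = 2461 - 1*39 = 2461 - 39 = 2422)
(x + 390)/(3211 + n(35, 9)) = (2422 + 390)/(3211 + (20 + 2*35)) = 2812/(3211 + (20 + 70)) = 2812/(3211 + 90) = 2812/3301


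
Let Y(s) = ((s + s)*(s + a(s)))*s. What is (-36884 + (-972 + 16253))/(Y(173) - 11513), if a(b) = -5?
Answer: -21603/10044631 ≈ -0.0021507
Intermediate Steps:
Y(s) = 2*s**2*(-5 + s) (Y(s) = ((s + s)*(s - 5))*s = ((2*s)*(-5 + s))*s = (2*s*(-5 + s))*s = 2*s**2*(-5 + s))
(-36884 + (-972 + 16253))/(Y(173) - 11513) = (-36884 + (-972 + 16253))/(2*173**2*(-5 + 173) - 11513) = (-36884 + 15281)/(2*29929*168 - 11513) = -21603/(10056144 - 11513) = -21603/10044631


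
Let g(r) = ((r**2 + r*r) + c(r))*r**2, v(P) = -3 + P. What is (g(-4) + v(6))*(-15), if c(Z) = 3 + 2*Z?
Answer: -6525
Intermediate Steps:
g(r) = r**2*(3 + 2*r + 2*r**2) (g(r) = ((r**2 + r*r) + (3 + 2*r))*r**2 = ((r**2 + r**2) + (3 + 2*r))*r**2 = (2*r**2 + (3 + 2*r))*r**2 = (3 + 2*r + 2*r**2)*r**2 = r**2*(3 + 2*r + 2*r**2))
(g(-4) + v(6))*(-15) = ((-4)**2*(3 + 2*(-4) + 2*(-4)**2) + (-3 + 6))*(-15) = (16*(3 - 8 + 2*16) + 3)*(-15) = (16*(3 - 8 + 32) + 3)*(-15) = (16*27 + 3)*(-15) = (432 + 3)*(-15) = 435*(-15) = -6525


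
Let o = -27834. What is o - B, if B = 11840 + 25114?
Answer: -64788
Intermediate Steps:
B = 36954
o - B = -27834 - 1*36954 = -27834 - 36954 = -64788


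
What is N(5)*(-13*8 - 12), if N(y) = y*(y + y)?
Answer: -5800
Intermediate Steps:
N(y) = 2*y**2 (N(y) = y*(2*y) = 2*y**2)
N(5)*(-13*8 - 12) = (2*5**2)*(-13*8 - 12) = (2*25)*(-104 - 12) = 50*(-116) = -5800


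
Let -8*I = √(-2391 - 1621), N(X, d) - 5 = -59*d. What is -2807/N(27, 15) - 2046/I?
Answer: 2807/880 - 8184*I*√1003/1003 ≈ 3.1898 - 258.41*I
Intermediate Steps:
N(X, d) = 5 - 59*d
I = -I*√1003/4 (I = -√(-2391 - 1621)/8 = -I*√1003/4 ≈ -7.9175*I)
-2807/N(27, 15) - 2046/I = -2807/(5 - 59*15) - 2046*4*I*√1003/1003 = -2807/(5 - 885) - 8184*I*√1003/1003 = -2807/(-880) - 8184*I*√1003/1003 = -2807*(-1/880) - 8184*I*√1003/1003 = 2807/880 - 8184*I*√1003/1003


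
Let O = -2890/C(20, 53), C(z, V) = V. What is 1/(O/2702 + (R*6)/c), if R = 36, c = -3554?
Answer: -127238531/10300889 ≈ -12.352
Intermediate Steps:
O = -2890/53 ≈ -54.528
1/(O/2702 + (R*6)/c) = 1/(-2890/53/2702 + (36*6)/(-3554)) = 1/(-2890/53*1/2702 + 216*(-1/3554)) = 1/(-1445/71603 - 108/1777) = 1/(-10300889/127238531) = -127238531/10300889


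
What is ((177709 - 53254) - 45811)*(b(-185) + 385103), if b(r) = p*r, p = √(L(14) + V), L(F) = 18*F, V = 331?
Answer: 30286040332 - 14549140*√583 ≈ 2.9935e+10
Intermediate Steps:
p = √583 (p = √(18*14 + 331) = √(252 + 331) = √583 ≈ 24.145)
b(r) = r*√583 (b(r) = √583*r = r*√583)
((177709 - 53254) - 45811)*(b(-185) + 385103) = ((177709 - 53254) - 45811)*(-185*√583 + 385103) = (124455 - 45811)*(385103 - 185*√583) = 78644*(385103 - 185*√583) = 30286040332 - 14549140*√583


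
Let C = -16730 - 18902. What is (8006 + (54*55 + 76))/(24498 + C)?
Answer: -5526/5567 ≈ -0.99263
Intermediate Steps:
C = -35632
(8006 + (54*55 + 76))/(24498 + C) = (8006 + (54*55 + 76))/(24498 - 35632) = (8006 + (2970 + 76))/(-11134) = (8006 + 3046)*(-1/11134) = 11052*(-1/11134) = -5526/5567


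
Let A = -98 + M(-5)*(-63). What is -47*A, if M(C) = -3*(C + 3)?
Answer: 22372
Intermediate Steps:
M(C) = -9 - 3*C (M(C) = -3*(3 + C) = -9 - 3*C)
A = -476 (A = -98 + (-9 - 3*(-5))*(-63) = -98 + (-9 + 15)*(-63) = -98 + 6*(-63) = -98 - 378 = -476)
-47*A = -47*(-476) = 22372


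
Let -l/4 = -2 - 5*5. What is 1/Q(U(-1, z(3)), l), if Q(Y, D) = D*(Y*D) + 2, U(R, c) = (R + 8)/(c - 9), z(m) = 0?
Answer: -1/9070 ≈ -0.00011025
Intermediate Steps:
l = 108 (l = -4*(-2 - 5*5) = -4*(-2 - 25) = -4*(-27) = 108)
U(R, c) = (8 + R)/(-9 + c)
Q(Y, D) = 2 + Y*D² (Q(Y, D) = D*(D*Y) + 2 = Y*D² + 2 = 2 + Y*D²)
1/Q(U(-1, z(3)), l) = 1/(2 + ((8 - 1)/(-9 + 0))*108²) = 1/(2 + (7/(-9))*11664) = 1/(2 - ⅑*7*11664) = 1/(2 - 7/9*11664) = 1/(2 - 9072) = 1/(-9070) = -1/9070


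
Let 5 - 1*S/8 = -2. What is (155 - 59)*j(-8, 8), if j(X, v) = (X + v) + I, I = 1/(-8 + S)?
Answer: 2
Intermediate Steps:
S = 56 (S = 40 - 8*(-2) = 40 + 16 = 56)
I = 1/48 (I = 1/(-8 + 56) = 1/48 ≈ 0.020833)
j(X, v) = 1/48 + X + v (j(X, v) = (X + v) + 1/48 = 1/48 + X + v)
(155 - 59)*j(-8, 8) = (155 - 59)*(1/48 - 8 + 8) = 96*(1/48) = 2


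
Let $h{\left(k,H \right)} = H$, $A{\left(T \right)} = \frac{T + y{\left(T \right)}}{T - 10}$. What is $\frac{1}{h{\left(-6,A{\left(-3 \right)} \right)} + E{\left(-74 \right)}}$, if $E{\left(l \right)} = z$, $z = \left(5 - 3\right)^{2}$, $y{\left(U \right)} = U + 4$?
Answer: $\frac{13}{54} \approx 0.24074$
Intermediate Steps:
$y{\left(U \right)} = 4 + U$
$z = 4$ ($z = 2^{2} = 4$)
$E{\left(l \right)} = 4$
$A{\left(T \right)} = \frac{4 + 2 T}{-10 + T}$ ($A{\left(T \right)} = \frac{T + \left(4 + T\right)}{T - 10} = \frac{4 + 2 T}{-10 + T}$)
$\frac{1}{h{\left(-6,A{\left(-3 \right)} \right)} + E{\left(-74 \right)}} = \frac{1}{\frac{2 \left(2 - 3\right)}{-10 - 3} + 4} = \frac{1}{2 \frac{1}{-13} \left(-1\right) + 4} = \frac{1}{2 \left(- \frac{1}{13}\right) \left(-1\right) + 4} = \frac{1}{\frac{2}{13} + 4} = \frac{1}{\frac{54}{13}} = \frac{13}{54}$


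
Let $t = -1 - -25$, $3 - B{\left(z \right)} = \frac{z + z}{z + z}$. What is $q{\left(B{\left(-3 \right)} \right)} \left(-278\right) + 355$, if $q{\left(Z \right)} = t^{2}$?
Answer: $-159773$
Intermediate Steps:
$B{\left(z \right)} = 2$ ($B{\left(z \right)} = 3 - \frac{z + z}{z + z} = 3 - \frac{2 z}{2 z} = 3 - 2 z \frac{1}{2 z} = 3 - 1 = 2$)
$t = 24$ ($t = -1 + 25 = 24$)
$q{\left(Z \right)} = 576$ ($q{\left(Z \right)} = 24^{2} = 576$)
$q{\left(B{\left(-3 \right)} \right)} \left(-278\right) + 355 = 576 \left(-278\right) + 355 = -160128 + 355 = -159773$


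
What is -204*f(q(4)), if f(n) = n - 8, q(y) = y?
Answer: 816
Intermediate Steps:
f(n) = -8 + n
-204*f(q(4)) = -204*(-8 + 4) = -204*(-4) = 816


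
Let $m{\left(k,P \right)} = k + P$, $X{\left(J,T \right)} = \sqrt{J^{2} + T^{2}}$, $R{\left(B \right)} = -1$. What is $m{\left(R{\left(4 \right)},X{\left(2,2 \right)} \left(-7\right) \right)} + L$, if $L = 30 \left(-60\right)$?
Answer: $-1801 - 14 \sqrt{2} \approx -1820.8$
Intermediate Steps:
$L = -1800$
$m{\left(k,P \right)} = P + k$
$m{\left(R{\left(4 \right)},X{\left(2,2 \right)} \left(-7\right) \right)} + L = \left(\sqrt{2^{2} + 2^{2}} \left(-7\right) - 1\right) - 1800 = \left(\sqrt{4 + 4} \left(-7\right) - 1\right) - 1800 = \left(\sqrt{8} \left(-7\right) - 1\right) - 1800 = \left(2 \sqrt{2} \left(-7\right) - 1\right) - 1800 = \left(- 14 \sqrt{2} - 1\right) - 1800 = \left(-1 - 14 \sqrt{2}\right) - 1800 = -1801 - 14 \sqrt{2}$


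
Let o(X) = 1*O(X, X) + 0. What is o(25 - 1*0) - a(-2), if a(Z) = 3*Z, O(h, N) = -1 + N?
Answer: 30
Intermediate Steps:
o(X) = -1 + X (o(X) = 1*(-1 + X) + 0 = (-1 + X) + 0 = -1 + X)
o(25 - 1*0) - a(-2) = (-1 + (25 - 1*0)) - 3*(-2) = (-1 + (25 + 0)) - 1*(-6) = (-1 + 25) + 6 = 24 + 6 = 30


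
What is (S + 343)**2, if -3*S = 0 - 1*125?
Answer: 1331716/9 ≈ 1.4797e+5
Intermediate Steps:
S = 125/3 (S = -(0 - 1*125)/3 = -(0 - 125)/3 = -1/3*(-125) = 125/3 ≈ 41.667)
(S + 343)**2 = (125/3 + 343)**2 = (1154/3)**2 = 1331716/9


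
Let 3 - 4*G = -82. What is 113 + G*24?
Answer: 623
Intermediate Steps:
G = 85/4 (G = ¾ - ¼*(-82) = ¾ + 41/2 = 85/4 ≈ 21.250)
113 + G*24 = 113 + (85/4)*24 = 113 + 510 = 623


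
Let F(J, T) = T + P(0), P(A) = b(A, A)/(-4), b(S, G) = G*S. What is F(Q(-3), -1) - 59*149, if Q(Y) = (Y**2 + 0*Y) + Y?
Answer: -8792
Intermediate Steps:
P(A) = -A**2/4 (P(A) = (A*A)/(-4) = A**2*(-1/4) = -A**2/4)
Q(Y) = Y + Y**2 (Q(Y) = (Y**2 + 0) + Y = Y**2 + Y = Y + Y**2)
F(J, T) = T (F(J, T) = T - 1/4*0**2 = T - 1/4*0 = T + 0 = T)
F(Q(-3), -1) - 59*149 = -1 - 59*149 = -1 - 8791 = -8792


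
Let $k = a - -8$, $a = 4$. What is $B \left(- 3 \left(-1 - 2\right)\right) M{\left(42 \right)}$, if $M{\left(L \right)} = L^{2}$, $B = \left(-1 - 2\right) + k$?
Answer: $142884$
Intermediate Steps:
$k = 12$ ($k = 4 - -8 = 4 + 8 = 12$)
$B = 9$ ($B = \left(-1 - 2\right) + 12 = -3 + 12 = 9$)
$B \left(- 3 \left(-1 - 2\right)\right) M{\left(42 \right)} = 9 \left(- 3 \left(-1 - 2\right)\right) 42^{2} = 9 \left(\left(-3\right) \left(-3\right)\right) 1764 = 9 \cdot 9 \cdot 1764 = 81 \cdot 1764 = 142884$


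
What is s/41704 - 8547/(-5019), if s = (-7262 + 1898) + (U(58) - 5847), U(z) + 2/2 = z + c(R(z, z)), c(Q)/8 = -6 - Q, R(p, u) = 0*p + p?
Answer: 7092677/4983628 ≈ 1.4232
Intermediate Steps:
R(p, u) = p (R(p, u) = 0 + p = p)
c(Q) = -48 - 8*Q (c(Q) = 8*(-6 - Q) = -48 - 8*Q)
U(z) = -49 - 7*z (U(z) = -1 + (z + (-48 - 8*z)) = -1 + (-48 - 7*z) = -49 - 7*z)
s = -11666 (s = (-7262 + 1898) + ((-49 - 7*58) - 5847) = -5364 + ((-49 - 406) - 5847) = -5364 + (-455 - 5847) = -5364 - 6302 = -11666)
s/41704 - 8547/(-5019) = -11666/41704 - 8547/(-5019) = -11666*1/41704 - 8547*(-1/5019) = -5833/20852 + 407/239 = 7092677/4983628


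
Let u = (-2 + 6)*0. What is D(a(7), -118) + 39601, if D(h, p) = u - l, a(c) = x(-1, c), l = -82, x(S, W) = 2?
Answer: 39683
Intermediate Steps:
u = 0 (u = 4*0 = 0)
a(c) = 2
D(h, p) = 82 (D(h, p) = 0 - 1*(-82) = 0 + 82 = 82)
D(a(7), -118) + 39601 = 82 + 39601 = 39683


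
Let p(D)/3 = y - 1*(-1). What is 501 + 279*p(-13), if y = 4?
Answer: 4686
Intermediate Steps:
p(D) = 15 (p(D) = 3*(4 - 1*(-1)) = 3*(4 + 1) = 3*5 = 15)
501 + 279*p(-13) = 501 + 279*15 = 501 + 4185 = 4686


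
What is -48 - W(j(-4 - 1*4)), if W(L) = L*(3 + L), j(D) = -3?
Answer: -48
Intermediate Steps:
-48 - W(j(-4 - 1*4)) = -48 - (-3)*(3 - 3) = -48 - (-3)*0 = -48 - 1*0 = -48 + 0 = -48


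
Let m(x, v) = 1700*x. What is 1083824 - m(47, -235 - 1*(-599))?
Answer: 1003924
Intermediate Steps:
1083824 - m(47, -235 - 1*(-599)) = 1083824 - 1700*47 = 1083824 - 1*79900 = 1083824 - 79900 = 1003924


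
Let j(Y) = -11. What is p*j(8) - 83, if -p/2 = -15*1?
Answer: -413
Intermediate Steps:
p = 30 (p = -(-30) = -2*(-15) = 30)
p*j(8) - 83 = 30*(-11) - 83 = -330 - 83 = -413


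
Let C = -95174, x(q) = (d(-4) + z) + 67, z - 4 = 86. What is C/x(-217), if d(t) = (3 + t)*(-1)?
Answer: -47587/79 ≈ -602.37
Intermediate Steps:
z = 90 (z = 4 + 86 = 90)
d(t) = -3 - t
x(q) = 158 (x(q) = ((-3 - 1*(-4)) + 90) + 67 = ((-3 + 4) + 90) + 67 = (1 + 90) + 67 = 91 + 67 = 158)
C/x(-217) = -95174/158 = -95174*1/158 = -47587/79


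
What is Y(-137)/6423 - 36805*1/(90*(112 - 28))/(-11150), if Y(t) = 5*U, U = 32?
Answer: 914895901/36094690800 ≈ 0.025347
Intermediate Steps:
Y(t) = 160 (Y(t) = 5*32 = 160)
Y(-137)/6423 - 36805*1/(90*(112 - 28))/(-11150) = 160/6423 - 36805*1/(90*(112 - 28))/(-11150) = 160*(1/6423) - 36805/(84*90)*(-1/11150) = 160/6423 - 36805/7560*(-1/11150) = 160/6423 - 36805*1/7560*(-1/11150) = 160/6423 - 7361/1512*(-1/11150) = 160/6423 + 7361/16858800 = 914895901/36094690800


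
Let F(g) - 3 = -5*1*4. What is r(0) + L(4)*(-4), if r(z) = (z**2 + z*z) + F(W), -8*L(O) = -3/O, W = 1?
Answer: -139/8 ≈ -17.375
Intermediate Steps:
L(O) = 3/(8*O) (L(O) = -(-3)/(8*O) = 3/(8*O))
F(g) = -17 (F(g) = 3 - 5*1*4 = 3 - 5*4 = 3 - 20 = -17)
r(z) = -17 + 2*z**2 (r(z) = (z**2 + z*z) - 17 = (z**2 + z**2) - 17 = 2*z**2 - 17 = -17 + 2*z**2)
r(0) + L(4)*(-4) = (-17 + 2*0**2) + ((3/8)/4)*(-4) = (-17 + 2*0) + ((3/8)*(1/4))*(-4) = (-17 + 0) + (3/32)*(-4) = -17 - 3/8 = -139/8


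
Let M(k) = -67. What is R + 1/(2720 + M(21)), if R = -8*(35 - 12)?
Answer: -488151/2653 ≈ -184.00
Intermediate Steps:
R = -184 (R = -8*23 = -184)
R + 1/(2720 + M(21)) = -184 + 1/(2720 - 67) = -184 + 1/2653 = -488151/2653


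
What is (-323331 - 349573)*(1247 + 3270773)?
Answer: -2201755346080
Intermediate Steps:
(-323331 - 349573)*(1247 + 3270773) = -672904*3272020 = -2201755346080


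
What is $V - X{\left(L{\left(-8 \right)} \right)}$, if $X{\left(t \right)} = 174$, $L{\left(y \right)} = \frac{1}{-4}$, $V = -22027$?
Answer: $-22201$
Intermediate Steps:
$L{\left(y \right)} = - \frac{1}{4}$
$V - X{\left(L{\left(-8 \right)} \right)} = -22027 - 174 = -22201$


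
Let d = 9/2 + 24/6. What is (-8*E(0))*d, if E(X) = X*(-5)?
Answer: 0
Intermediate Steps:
E(X) = -5*X
d = 17/2 (d = 9*(½) + 24*(⅙) = 9/2 + 4 = 17/2 ≈ 8.5000)
(-8*E(0))*d = -(-40)*0*(17/2) = -8*0*(17/2) = 0*(17/2) = 0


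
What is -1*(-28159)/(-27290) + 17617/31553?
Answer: -407732997/861081370 ≈ -0.47351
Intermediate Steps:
-1*(-28159)/(-27290) + 17617/31553 = 28159*(-1/27290) + 17617*(1/31553) = -28159/27290 + 17617/31553 = -407732997/861081370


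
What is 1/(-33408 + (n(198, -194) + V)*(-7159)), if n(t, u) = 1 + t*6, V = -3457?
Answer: 1/255404484 ≈ 3.9154e-9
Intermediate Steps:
n(t, u) = 1 + 6*t
1/(-33408 + (n(198, -194) + V)*(-7159)) = 1/((-33408 + ((1 + 6*198) - 3457))*(-7159)) = -1/7159/(-33408 + ((1 + 1188) - 3457)) = -1/7159/(-33408 + (1189 - 3457)) = -1/7159/(-33408 - 2268) = -1/7159/(-35676) = -1/35676*(-1/7159) = 1/255404484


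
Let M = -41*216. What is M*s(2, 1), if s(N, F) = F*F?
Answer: -8856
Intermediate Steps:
s(N, F) = F²
M = -8856
M*s(2, 1) = -8856*1² = -8856*1 = -8856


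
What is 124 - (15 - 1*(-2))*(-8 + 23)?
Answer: -131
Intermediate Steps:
124 - (15 - 1*(-2))*(-8 + 23) = 124 - (15 + 2)*15 = 124 - 17*15 = 124 - 1*255 = 124 - 255 = -131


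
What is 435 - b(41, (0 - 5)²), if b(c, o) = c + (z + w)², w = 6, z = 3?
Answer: 313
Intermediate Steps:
b(c, o) = 81 + c (b(c, o) = c + (3 + 6)² = c + 9² = c + 81 = 81 + c)
435 - b(41, (0 - 5)²) = 435 - (81 + 41) = 435 - 1*122 = 435 - 122 = 313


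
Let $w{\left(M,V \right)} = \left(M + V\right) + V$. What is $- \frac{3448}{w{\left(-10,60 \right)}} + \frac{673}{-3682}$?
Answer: $- \frac{6384783}{202510} \approx -31.528$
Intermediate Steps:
$w{\left(M,V \right)} = M + 2 V$
$- \frac{3448}{w{\left(-10,60 \right)}} + \frac{673}{-3682} = - \frac{3448}{-10 + 2 \cdot 60} + \frac{673}{-3682} = - \frac{3448}{-10 + 120} + 673 \left(- \frac{1}{3682}\right) = - \frac{3448}{110} - \frac{673}{3682} = \left(-3448\right) \frac{1}{110} - \frac{673}{3682} = - \frac{1724}{55} - \frac{673}{3682} = - \frac{6384783}{202510}$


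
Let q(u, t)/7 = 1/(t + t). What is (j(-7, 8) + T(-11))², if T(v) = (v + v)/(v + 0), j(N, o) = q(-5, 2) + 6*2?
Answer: 3969/16 ≈ 248.06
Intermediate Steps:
q(u, t) = 7/(2*t) (q(u, t) = 7/(t + t) = 7/((2*t)) = 7*(1/(2*t)) = 7/(2*t))
j(N, o) = 55/4 (j(N, o) = (7/2)/2 + 6*2 = (7/2)*(½) + 12 = 7/4 + 12 = 55/4)
T(v) = 2 (T(v) = (2*v)/v = 2)
(j(-7, 8) + T(-11))² = (55/4 + 2)² = (63/4)² = 3969/16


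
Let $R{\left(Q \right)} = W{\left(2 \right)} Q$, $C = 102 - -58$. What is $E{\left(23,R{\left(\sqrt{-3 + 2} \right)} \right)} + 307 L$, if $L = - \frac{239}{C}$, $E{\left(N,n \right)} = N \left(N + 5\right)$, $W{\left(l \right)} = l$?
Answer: $\frac{29667}{160} \approx 185.42$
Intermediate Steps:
$C = 160$ ($C = 102 + 58 = 160$)
$R{\left(Q \right)} = 2 Q$
$E{\left(N,n \right)} = N \left(5 + N\right)$
$L = - \frac{239}{160} \approx -1.4937$
$E{\left(23,R{\left(\sqrt{-3 + 2} \right)} \right)} + 307 L = 23 \left(5 + 23\right) + 307 \left(- \frac{239}{160}\right) = 23 \cdot 28 - \frac{73373}{160} = 644 - \frac{73373}{160} = \frac{29667}{160}$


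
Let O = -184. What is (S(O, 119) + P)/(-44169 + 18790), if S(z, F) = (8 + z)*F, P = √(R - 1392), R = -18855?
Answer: 20944/25379 - I*√20247/25379 ≈ 0.82525 - 0.0056067*I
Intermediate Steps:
P = I*√20247 (P = √(-18855 - 1392) = √(-20247) = I*√20247 ≈ 142.29*I)
S(z, F) = F*(8 + z)
(S(O, 119) + P)/(-44169 + 18790) = (119*(8 - 184) + I*√20247)/(-44169 + 18790) = (119*(-176) + I*√20247)/(-25379) = (-20944 + I*√20247)*(-1/25379) = 20944/25379 - I*√20247/25379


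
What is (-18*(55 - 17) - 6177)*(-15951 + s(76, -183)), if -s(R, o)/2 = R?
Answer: 110482683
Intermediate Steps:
s(R, o) = -2*R
(-18*(55 - 17) - 6177)*(-15951 + s(76, -183)) = (-18*(55 - 17) - 6177)*(-15951 - 2*76) = (-18*38 - 6177)*(-15951 - 152) = (-684 - 6177)*(-16103) = -6861*(-16103) = 110482683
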